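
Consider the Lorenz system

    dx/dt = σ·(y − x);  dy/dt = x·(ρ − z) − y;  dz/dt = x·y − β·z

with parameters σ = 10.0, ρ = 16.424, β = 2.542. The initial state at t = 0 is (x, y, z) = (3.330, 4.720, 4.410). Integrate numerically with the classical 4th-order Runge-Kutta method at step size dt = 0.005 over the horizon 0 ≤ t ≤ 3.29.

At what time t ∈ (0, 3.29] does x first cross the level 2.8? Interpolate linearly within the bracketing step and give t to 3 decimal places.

t=0.000: state=(3.330, 4.720, 4.410)
step 1 (dt=0.005): k1=(13.900, 35.287, 4.507), k2=(14.435, 35.578, 4.940), k3=(14.429, 35.590, 4.946), k4=(14.958, 35.891, 5.390); state += dt/6·(k1+2k2+2k3+k4)
t=0.005: state=(3.402, 4.898, 4.435)
t=0.010: state=(3.480, 5.079, 4.464)
t=0.015: state=(3.562, 5.263, 4.498)
continuing one RK4 step at a time; state shown every 40 steps (Δt=0.2):
t=0.200: state=(9.513, 13.337, 12.621)
t=0.400: state=(7.961, 2.929, 22.990)
t=0.520: state=(2.913, 0.090, 17.546)
next step: t=0.525: state=(2.775, 0.076, 17.326) — x has crossed 2.8
linear interpolation between t=0.520 (2.91304) and t=0.525 (2.77500) → t≈0.524

t = 0.524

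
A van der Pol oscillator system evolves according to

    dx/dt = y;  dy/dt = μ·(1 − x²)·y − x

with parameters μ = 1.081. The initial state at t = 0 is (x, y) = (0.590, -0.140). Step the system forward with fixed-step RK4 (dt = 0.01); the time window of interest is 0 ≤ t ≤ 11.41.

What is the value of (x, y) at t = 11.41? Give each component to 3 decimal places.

(x, y) = (1.262, 2.542)

t=0.000: state=(0.590, -0.140)
step 1 (dt=0.01): k1=(-0.140, -0.689), k2=(-0.143, -0.691), k3=(-0.143, -0.691), k4=(-0.147, -0.692); state += dt/6·(k1+2k2+2k3+k4)
t=0.010: state=(0.589, -0.147)
t=0.020: state=(0.587, -0.154)
t=0.030: state=(0.585, -0.161)
continuing one RK4 step at a time; state shown every 50 steps (Δt=0.5):
t=0.500: state=(0.426, -0.533)
t=1.000: state=(0.035, -1.054)
t=1.500: state=(-0.630, -1.545)
t=2.000: state=(-1.334, -1.039)
t=2.500: state=(-1.576, 0.005)
t=3.000: state=(-1.421, 0.555)
t=3.500: state=(-1.044, 0.964)
t=4.000: state=(-0.412, 1.640)
t=4.500: state=(0.670, 2.634)
t=5.000: state=(1.780, 1.267)
t=5.500: state=(1.967, -0.209)
t=6.000: state=(1.754, -0.578)
t=6.500: state=(1.409, -0.810)
t=7.000: state=(0.918, -1.201)
t=7.500: state=(0.130, -2.055)
t=8.000: state=(-1.136, -2.658)
t=8.500: state=(-1.963, -0.534)
t=9.000: state=(-1.940, 0.391)
t=9.500: state=(-1.674, 0.646)
t=10.000: state=(-1.293, 0.894)
t=10.500: state=(-0.741, 1.377)
t=11.000: state=(0.177, 2.383)
t=11.410: state=(1.262, 2.542)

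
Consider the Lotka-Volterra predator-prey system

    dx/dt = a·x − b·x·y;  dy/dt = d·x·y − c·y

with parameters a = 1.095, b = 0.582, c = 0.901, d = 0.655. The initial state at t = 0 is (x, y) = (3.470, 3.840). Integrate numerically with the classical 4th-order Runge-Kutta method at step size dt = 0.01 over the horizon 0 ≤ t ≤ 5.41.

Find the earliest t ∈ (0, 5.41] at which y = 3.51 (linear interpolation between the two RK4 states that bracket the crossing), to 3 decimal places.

t = 1.455

t=0.000: state=(3.470, 3.840)
step 1 (dt=0.01): k1=(-3.955, 5.268), k2=(-3.986, 5.254), k3=(-3.985, 5.253), k4=(-4.015, 5.238); state += dt/6·(k1+2k2+2k3+k4)
t=0.010: state=(3.430, 3.893)
t=0.020: state=(3.390, 3.945)
t=0.030: state=(3.349, 3.997)
continuing one RK4 step at a time; state shown every 20 steps (Δt=0.2):
t=0.200: state=(2.608, 4.780)
t=0.400: state=(1.796, 5.317)
t=0.600: state=(1.194, 5.387)
t=0.800: state=(0.805, 5.117)
t=1.000: state=(0.566, 4.669)
t=1.200: state=(0.422, 4.156)
t=1.400: state=(0.333, 3.645)
t=1.450: state=(0.317, 3.522)
next step: t=1.460: state=(0.314, 3.497) — y has crossed 3.51
linear interpolation between t=1.450 (3.52185) and t=1.460 (3.49749) → t≈1.455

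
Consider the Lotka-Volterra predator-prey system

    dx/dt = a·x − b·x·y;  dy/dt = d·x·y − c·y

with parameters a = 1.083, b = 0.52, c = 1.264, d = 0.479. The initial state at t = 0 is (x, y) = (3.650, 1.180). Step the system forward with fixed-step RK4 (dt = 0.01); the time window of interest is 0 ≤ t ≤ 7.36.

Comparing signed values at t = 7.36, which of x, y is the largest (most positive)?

largest component: y

t=0.000: state=(3.650, 1.180)
step 1 (dt=0.01): k1=(1.713, 0.572), k2=(1.712, 0.578), k3=(1.712, 0.578), k4=(1.710, 0.584); state += dt/6·(k1+2k2+2k3+k4)
t=0.010: state=(3.667, 1.186)
t=0.020: state=(3.684, 1.192)
t=0.030: state=(3.701, 1.198)
continuing one RK4 step at a time; state shown every 25 steps (Δt=0.25):
t=0.250: state=(4.059, 1.366)
t=0.500: state=(4.379, 1.652)
t=0.750: state=(4.517, 2.057)
t=1.000: state=(4.389, 2.563)
t=1.250: state=(3.982, 3.092)
t=1.500: state=(3.392, 3.509)
t=1.750: state=(2.775, 3.700)
t=2.000: state=(2.252, 3.640)
t=2.250: state=(1.867, 3.391)
t=2.500: state=(1.610, 3.041)
t=2.750: state=(1.457, 2.662)
t=3.000: state=(1.384, 2.299)
t=3.250: state=(1.375, 1.976)
t=3.500: state=(1.420, 1.702)
t=3.750: state=(1.514, 1.478)
t=4.000: state=(1.658, 1.303)
t=4.250: state=(1.851, 1.171)
t=4.500: state=(2.098, 1.081)
t=4.750: state=(2.398, 1.031)
t=5.000: state=(2.752, 1.023)
t=5.250: state=(3.153, 1.061)
t=5.500: state=(3.580, 1.158)
t=5.750: state=(3.997, 1.329)
t=6.000: state=(4.337, 1.598)
t=6.250: state=(4.511, 1.983)
t=6.500: state=(4.429, 2.476)
t=6.750: state=(4.064, 3.010)
t=7.000: state=(3.494, 3.455)
t=7.250: state=(2.871, 3.687)
t=7.360: state=(2.617, 3.707)
compare at T: x=2.617, y=3.707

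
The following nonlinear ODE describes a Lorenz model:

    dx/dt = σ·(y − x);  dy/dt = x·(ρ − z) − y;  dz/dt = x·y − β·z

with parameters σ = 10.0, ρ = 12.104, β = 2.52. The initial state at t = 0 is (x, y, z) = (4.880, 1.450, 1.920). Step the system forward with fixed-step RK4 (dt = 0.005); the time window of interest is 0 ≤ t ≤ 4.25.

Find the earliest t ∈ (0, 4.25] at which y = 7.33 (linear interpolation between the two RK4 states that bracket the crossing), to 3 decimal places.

t = 0.162

t=0.000: state=(4.880, 1.450, 1.920)
step 1 (dt=0.005): k1=(-34.300, 48.248, 2.238), k2=(-32.236, 47.227, 2.677), k3=(-32.313, 47.277, 2.671), k4=(-30.320, 46.303, 3.085); state += dt/6·(k1+2k2+2k3+k4)
t=0.005: state=(4.719, 1.686, 1.933)
t=0.010: state=(4.576, 1.913, 1.951)
t=0.015: state=(4.452, 2.132, 1.972)
t=0.160: state=(5.140, 7.256, 3.993)
next step: t=0.165: state=(5.248, 7.428, 4.133) — y has crossed 7.33
linear interpolation between t=0.160 (7.25555) and t=0.165 (7.42767) → t≈0.162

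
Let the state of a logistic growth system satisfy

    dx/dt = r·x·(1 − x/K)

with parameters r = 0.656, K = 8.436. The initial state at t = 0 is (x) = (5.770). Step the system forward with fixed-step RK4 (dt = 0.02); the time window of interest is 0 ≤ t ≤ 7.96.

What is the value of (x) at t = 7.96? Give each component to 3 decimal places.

(x) = (8.415)

t=0.000: state=(5.770)
step 1 (dt=0.02): k1=(1.196), k2=(1.193), k3=(1.193), k4=(1.190); state += dt/6·(k1+2k2+2k3+k4)
t=0.020: state=(5.794)
t=0.040: state=(5.818)
t=0.060: state=(5.841)
continuing one RK4 step at a time; state shown every 25 steps (Δt=0.5):
t=0.500: state=(6.329)
t=1.000: state=(6.805)
t=1.500: state=(7.194)
t=2.000: state=(7.503)
t=2.500: state=(7.742)
t=3.000: state=(7.924)
t=3.500: state=(8.061)
t=4.000: state=(8.163)
t=4.500: state=(8.237)
t=5.000: state=(8.292)
t=5.500: state=(8.332)
t=6.000: state=(8.361)
t=6.500: state=(8.382)
t=7.000: state=(8.397)
t=7.500: state=(8.408)
t=7.960: state=(8.415)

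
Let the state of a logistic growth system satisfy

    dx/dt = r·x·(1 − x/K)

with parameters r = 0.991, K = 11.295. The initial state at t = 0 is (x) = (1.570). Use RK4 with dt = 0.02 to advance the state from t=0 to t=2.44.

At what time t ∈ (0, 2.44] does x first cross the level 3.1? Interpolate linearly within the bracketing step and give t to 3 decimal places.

t=0.000: state=(1.570)
step 1 (dt=0.02): k1=(1.340), k2=(1.349), k3=(1.349), k4=(1.359); state += dt/6·(k1+2k2+2k3+k4)
t=0.020: state=(1.597)
t=0.040: state=(1.624)
t=0.060: state=(1.652)
continuing one RK4 step at a time; state shown every 5 steps (Δt=0.1):
t=0.100: state=(1.709)
t=0.200: state=(1.858)
t=0.300: state=(2.017)
t=0.400: state=(2.186)
t=0.500: state=(2.366)
t=0.600: state=(2.557)
t=0.700: state=(2.758)
t=0.800: state=(2.970)
t=0.840: state=(3.057)
next step: t=0.860: state=(3.102) — x has crossed 3.1
linear interpolation between t=0.840 (3.05731) and t=0.860 (3.10170) → t≈0.859

t = 0.859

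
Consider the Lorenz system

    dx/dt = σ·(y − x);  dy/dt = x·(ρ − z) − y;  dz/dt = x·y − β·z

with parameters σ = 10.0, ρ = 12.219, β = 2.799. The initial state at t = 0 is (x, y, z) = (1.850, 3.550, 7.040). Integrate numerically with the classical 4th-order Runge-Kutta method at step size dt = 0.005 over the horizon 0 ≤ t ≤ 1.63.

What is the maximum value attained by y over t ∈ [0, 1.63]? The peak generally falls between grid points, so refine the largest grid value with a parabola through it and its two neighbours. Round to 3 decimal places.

max y = 8.803

t=0.000: state=(1.850, 3.550, 7.040)
step 1 (dt=0.005): k1=(17.000, 6.031, -13.137), k2=(16.726, 6.298, -12.866), k3=(16.739, 6.293, -12.869), k4=(16.478, 6.558, -12.599); state += dt/6·(k1+2k2+2k3+k4)
t=0.005: state=(1.934, 3.581, 6.976)
t=0.010: state=(2.015, 3.616, 6.914)
t=0.015: state=(2.094, 3.652, 6.855)
continuing one RK4 step at a time; state shown every 20 steps (Δt=0.1):
t=0.100: state=(3.274, 4.623, 6.256)
t=0.200: state=(4.759, 6.411, 6.684)
t=0.300: state=(6.513, 8.260, 8.747)
t=0.400: state=(7.891, 8.678, 12.147)
t=0.500: state=(7.788, 6.795, 14.648)
t=0.600: state=(6.248, 4.428, 14.477)
t=0.700: state=(4.601, 3.263, 12.685)
t=0.800: state=(3.676, 3.156, 10.698)
t=0.900: state=(3.504, 3.649, 9.125)
t=1.000: state=(3.914, 4.570, 8.214)
t=1.100: state=(4.777, 5.822, 8.184)
t=1.200: state=(5.918, 7.085, 9.241)
t=1.300: state=(6.919, 7.640, 11.210)
t=1.400: state=(7.170, 6.909, 13.053)
t=1.500: state=(6.474, 5.452, 13.562)
t=1.600: state=(5.389, 4.359, 12.743)
t=1.630: state=(5.096, 4.178, 12.359)
largest grid value and its neighbours: y(0.365)=8.80066, y(0.370)=8.80283, y(0.375)=8.79856
parabola through these three points peaks at t≈0.369 with y≈8.80291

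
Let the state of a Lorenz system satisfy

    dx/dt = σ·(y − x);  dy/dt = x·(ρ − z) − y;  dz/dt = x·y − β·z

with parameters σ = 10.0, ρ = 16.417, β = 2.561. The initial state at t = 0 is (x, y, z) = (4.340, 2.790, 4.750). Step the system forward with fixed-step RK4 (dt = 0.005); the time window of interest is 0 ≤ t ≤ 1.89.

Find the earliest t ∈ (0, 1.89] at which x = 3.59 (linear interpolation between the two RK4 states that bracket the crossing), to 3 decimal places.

t=0.000: state=(4.340, 2.790, 4.750)
step 1 (dt=0.005): k1=(-15.500, 47.845, -0.056), k2=(-13.916, 47.274, 0.351), k3=(-13.970, 47.317, 0.353), k4=(-12.436, 46.786, 0.755); state += dt/6·(k1+2k2+2k3+k4)
t=0.005: state=(4.270, 3.027, 4.752)
t=0.010: state=(4.215, 3.258, 4.758)
t=0.015: state=(4.174, 3.486, 4.767)
continuing one RK4 step at a time; state shown every 20 steps (Δt=0.1):
t=0.100: state=(4.998, 7.245, 5.676)
t=0.200: state=(8.176, 11.940, 10.112)
t=0.300: state=(11.157, 12.361, 19.130)
t=0.400: state=(9.478, 5.357, 23.382)
t=0.500: state=(4.975, 0.976, 19.882)
t=0.535: state=(3.717, 0.542, 18.284)
next step: t=0.540: state=(3.561, 0.507, 18.061) — x has crossed 3.59
linear interpolation between t=0.535 (3.71685) and t=0.540 (3.56112) → t≈0.539

t = 0.539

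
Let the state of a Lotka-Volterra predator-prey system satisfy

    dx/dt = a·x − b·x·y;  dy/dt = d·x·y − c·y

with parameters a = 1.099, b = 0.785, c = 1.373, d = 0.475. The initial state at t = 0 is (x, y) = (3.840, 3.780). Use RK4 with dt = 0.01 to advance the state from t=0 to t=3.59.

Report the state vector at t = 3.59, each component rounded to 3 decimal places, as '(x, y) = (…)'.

(x, y) = (2.741, 0.298)

t=0.000: state=(3.840, 3.780)
step 1 (dt=0.01): k1=(-7.174, 1.705), k2=(-7.133, 1.644), k3=(-7.132, 1.644), k4=(-7.090, 1.584); state += dt/6·(k1+2k2+2k3+k4)
t=0.010: state=(3.769, 3.796)
t=0.020: state=(3.698, 3.812)
t=0.030: state=(3.629, 3.826)
continuing one RK4 step at a time; state shown every 20 steps (Δt=0.2):
t=0.200: state=(2.605, 3.888)
t=0.400: state=(1.792, 3.629)
t=0.600: state=(1.306, 3.189)
t=0.800: state=(1.024, 2.703)
t=1.000: state=(0.866, 2.245)
t=1.200: state=(0.783, 1.844)
t=1.400: state=(0.751, 1.507)
t=1.600: state=(0.755, 1.230)
t=1.800: state=(0.790, 1.005)
t=2.000: state=(0.853, 0.826)
t=2.200: state=(0.944, 0.683)
t=2.400: state=(1.066, 0.571)
t=2.600: state=(1.223, 0.484)
t=2.800: state=(1.420, 0.416)
t=3.000: state=(1.664, 0.366)
t=3.200: state=(1.963, 0.330)
t=3.400: state=(2.327, 0.308)
t=3.590: state=(2.741, 0.298)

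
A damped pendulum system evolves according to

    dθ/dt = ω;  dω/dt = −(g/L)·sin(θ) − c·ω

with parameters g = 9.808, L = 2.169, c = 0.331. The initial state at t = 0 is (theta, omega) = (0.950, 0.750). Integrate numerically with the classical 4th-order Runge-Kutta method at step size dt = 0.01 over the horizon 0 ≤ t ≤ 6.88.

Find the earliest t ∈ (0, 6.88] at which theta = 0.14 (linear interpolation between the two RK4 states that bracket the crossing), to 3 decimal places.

t=0.000: state=(0.950, 0.750)
step 1 (dt=0.01): k1=(0.750, -3.926), k2=(0.730, -3.930), k3=(0.730, -3.930), k4=(0.711, -3.933); state += dt/6·(k1+2k2+2k3+k4)
t=0.010: state=(0.957, 0.711)
t=0.020: state=(0.964, 0.671)
t=0.030: state=(0.971, 0.632)
continuing one RK4 step at a time; state shown every 25 steps (Δt=0.25):
t=0.250: state=(1.015, -0.224)
t=0.500: state=(0.847, -1.087)
t=0.750: state=(0.494, -1.679)
t=0.940: state=(0.155, -1.842)
next step: t=0.950: state=(0.136, -1.842) — theta has crossed 0.14
linear interpolation between t=0.940 (0.15491) and t=0.950 (0.13649) → t≈0.948

t = 0.948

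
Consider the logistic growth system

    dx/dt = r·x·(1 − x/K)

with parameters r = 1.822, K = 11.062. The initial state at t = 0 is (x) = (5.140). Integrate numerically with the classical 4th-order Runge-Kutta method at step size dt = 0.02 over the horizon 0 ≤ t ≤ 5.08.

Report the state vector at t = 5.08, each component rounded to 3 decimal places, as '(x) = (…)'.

t=0.000: state=(5.140)
step 1 (dt=0.02): k1=(5.014), k2=(5.020), k3=(5.020), k4=(5.025); state += dt/6·(k1+2k2+2k3+k4)
t=0.020: state=(5.240)
t=0.040: state=(5.341)
t=0.060: state=(5.442)
continuing one RK4 step at a time; state shown every 10 steps (Δt=0.2):
t=0.200: state=(6.145)
t=0.400: state=(7.110)
t=0.600: state=(7.980)
t=0.800: state=(8.723)
t=1.000: state=(9.325)
t=1.200: state=(9.795)
t=1.400: state=(10.150)
t=1.600: state=(10.412)
t=1.800: state=(10.602)
t=2.000: state=(10.738)
t=2.200: state=(10.835)
t=2.400: state=(10.904)
t=2.600: state=(10.951)
t=2.800: state=(10.985)
t=3.000: state=(11.008)
t=3.200: state=(11.025)
t=3.400: state=(11.036)
t=3.600: state=(11.044)
t=3.800: state=(11.049)
t=4.000: state=(11.053)
t=4.200: state=(11.056)
t=4.400: state=(11.058)
t=4.600: state=(11.059)
t=4.800: state=(11.060)
t=5.000: state=(11.061)
t=5.080: state=(11.061)

(x) = (11.061)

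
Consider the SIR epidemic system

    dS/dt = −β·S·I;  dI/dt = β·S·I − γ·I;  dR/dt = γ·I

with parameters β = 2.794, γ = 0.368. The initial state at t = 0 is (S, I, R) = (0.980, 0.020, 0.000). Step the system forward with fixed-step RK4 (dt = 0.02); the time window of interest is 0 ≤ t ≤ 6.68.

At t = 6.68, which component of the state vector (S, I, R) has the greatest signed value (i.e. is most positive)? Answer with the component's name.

t=0.000: state=(0.980, 0.020, 0.000)
step 1 (dt=0.02): k1=(-0.055, 0.047, 0.007), k2=(-0.056, 0.048, 0.008), k3=(-0.056, 0.049, 0.008), k4=(-0.057, 0.050, 0.008); state += dt/6·(k1+2k2+2k3+k4)
t=0.020: state=(0.979, 0.021, 0.000)
t=0.040: state=(0.978, 0.022, 0.000)
t=0.060: state=(0.976, 0.023, 0.000)
continuing one RK4 step at a time; state shown every 25 steps (Δt=0.5):
t=0.500: state=(0.929, 0.064, 0.007)
t=1.000: state=(0.794, 0.179, 0.028)
t=1.500: state=(0.540, 0.381, 0.078)
t=2.000: state=(0.277, 0.557, 0.166)
t=2.500: state=(0.121, 0.604, 0.275)
t=3.000: state=(0.053, 0.563, 0.383)
t=3.500: state=(0.025, 0.494, 0.481)
t=4.000: state=(0.013, 0.422, 0.565)
t=4.500: state=(0.008, 0.356, 0.636)
t=5.000: state=(0.005, 0.299, 0.696)
t=5.500: state=(0.003, 0.250, 0.747)
t=6.000: state=(0.002, 0.209, 0.789)
t=6.500: state=(0.002, 0.174, 0.824)
t=6.680: state=(0.002, 0.163, 0.835)
compare at T: S=0.002, I=0.163, R=0.835

largest component: R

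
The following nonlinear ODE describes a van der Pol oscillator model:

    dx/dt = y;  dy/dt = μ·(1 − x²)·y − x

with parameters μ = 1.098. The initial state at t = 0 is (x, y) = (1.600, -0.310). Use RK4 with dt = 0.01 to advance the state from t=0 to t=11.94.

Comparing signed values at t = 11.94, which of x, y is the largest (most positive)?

t=0.000: state=(1.600, -0.310)
step 1 (dt=0.01): k1=(-0.310, -1.069), k2=(-0.315, -1.060), k3=(-0.315, -1.060), k4=(-0.321, -1.051); state += dt/6·(k1+2k2+2k3+k4)
t=0.010: state=(1.597, -0.321)
t=0.020: state=(1.594, -0.331)
t=0.030: state=(1.590, -0.341)
continuing one RK4 step at a time; state shown every 50 steps (Δt=0.5):
t=0.500: state=(1.336, -0.716)
t=1.000: state=(0.878, -1.156)
t=1.500: state=(0.109, -2.018)
t=2.000: state=(-1.134, -2.606)
t=2.500: state=(-1.945, -0.523)
t=3.000: state=(-1.921, 0.390)
t=3.500: state=(-1.655, 0.646)
t=4.000: state=(-1.273, 0.899)
t=4.500: state=(-0.716, 1.398)
t=5.000: state=(0.221, 2.433)
t=5.500: state=(1.523, 2.134)
t=6.000: state=(2.009, 0.067)
t=6.500: state=(1.869, -0.490)
t=7.000: state=(1.568, -0.706)
t=7.500: state=(1.150, -0.996)
t=8.000: state=(0.519, -1.614)
t=8.500: state=(-0.559, -2.695)
t=9.000: state=(-1.761, -1.473)
t=9.500: state=(-2.001, 0.171)
t=10.000: state=(-1.800, 0.553)
t=10.500: state=(-1.472, 0.767)
t=11.000: state=(-1.012, 1.112)
t=11.500: state=(-0.290, 1.876)
t=11.940: state=(0.754, 2.770)
compare at T: x=0.754, y=2.770

largest component: y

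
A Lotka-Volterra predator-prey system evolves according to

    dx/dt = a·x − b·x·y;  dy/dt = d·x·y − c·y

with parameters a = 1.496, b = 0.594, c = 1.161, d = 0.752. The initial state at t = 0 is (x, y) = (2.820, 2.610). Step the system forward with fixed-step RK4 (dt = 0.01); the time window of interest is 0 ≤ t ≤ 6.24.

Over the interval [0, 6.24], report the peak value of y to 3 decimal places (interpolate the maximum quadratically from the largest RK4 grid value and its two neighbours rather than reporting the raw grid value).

max y = 4.313

t=0.000: state=(2.820, 2.610)
step 1 (dt=0.01): k1=(-0.153, 2.505), k2=(-0.174, 2.515), k3=(-0.174, 2.515), k4=(-0.195, 2.525); state += dt/6·(k1+2k2+2k3+k4)
t=0.010: state=(2.818, 2.635)
t=0.020: state=(2.816, 2.661)
t=0.030: state=(2.814, 2.686)
continuing one RK4 step at a time; state shown every 25 steps (Δt=0.25):
t=0.250: state=(2.649, 3.278)
t=0.500: state=(2.255, 3.899)
t=0.750: state=(1.781, 4.262)
t=1.000: state=(1.367, 4.280)
t=1.250: state=(1.070, 4.018)
t=1.500: state=(0.882, 3.606)
t=1.750: state=(0.777, 3.150)
t=2.000: state=(0.731, 2.713)
t=2.250: state=(0.731, 2.327)
t=2.500: state=(0.771, 2.003)
t=2.750: state=(0.849, 1.744)
t=3.000: state=(0.968, 1.547)
t=3.250: state=(1.130, 1.408)
t=3.500: state=(1.342, 1.328)
t=3.750: state=(1.605, 1.309)
t=4.000: state=(1.915, 1.363)
t=4.250: state=(2.252, 1.508)
t=4.500: state=(2.569, 1.776)
t=4.750: state=(2.785, 2.203)
t=5.000: state=(2.798, 2.796)
t=5.250: state=(2.553, 3.473)
t=5.500: state=(2.119, 4.038)
t=5.750: state=(1.651, 4.302)
t=6.000: state=(1.269, 4.227)
t=6.240: state=(1.014, 3.925)
largest grid value and its neighbours: y(5.800)=4.31274, y(5.810)=4.31316, y(5.820)=4.31305
parabola through these three points peaks at t≈5.813 with y≈4.31318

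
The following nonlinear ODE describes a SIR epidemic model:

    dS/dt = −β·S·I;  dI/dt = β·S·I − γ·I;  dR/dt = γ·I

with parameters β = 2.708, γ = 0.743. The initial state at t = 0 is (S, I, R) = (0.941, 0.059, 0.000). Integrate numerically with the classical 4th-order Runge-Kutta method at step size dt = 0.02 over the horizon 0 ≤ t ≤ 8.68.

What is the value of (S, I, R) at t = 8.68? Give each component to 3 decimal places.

(S, I, R) = (0.028, 0.008, 0.964)

t=0.000: state=(0.941, 0.059, 0.000)
step 1 (dt=0.02): k1=(-0.150, 0.107, 0.044), k2=(-0.153, 0.108, 0.045), k3=(-0.153, 0.108, 0.045), k4=(-0.155, 0.110, 0.045); state += dt/6·(k1+2k2+2k3+k4)
t=0.020: state=(0.938, 0.061, 0.001)
t=0.040: state=(0.935, 0.063, 0.002)
t=0.060: state=(0.932, 0.066, 0.003)
continuing one RK4 step at a time; state shown every 25 steps (Δt=0.5):
t=0.500: state=(0.829, 0.136, 0.035)
t=1.000: state=(0.638, 0.255, 0.107)
t=1.500: state=(0.418, 0.359, 0.223)
t=2.000: state=(0.250, 0.386, 0.364)
t=2.500: state=(0.151, 0.347, 0.501)
t=3.000: state=(0.099, 0.283, 0.619)
t=3.500: state=(0.070, 0.218, 0.711)
t=4.000: state=(0.054, 0.164, 0.782)
t=4.500: state=(0.045, 0.121, 0.834)
t=5.000: state=(0.039, 0.088, 0.873)
t=5.500: state=(0.035, 0.064, 0.901)
t=6.000: state=(0.033, 0.046, 0.921)
t=6.500: state=(0.031, 0.033, 0.936)
t=7.000: state=(0.030, 0.024, 0.946)
t=7.500: state=(0.029, 0.017, 0.954)
t=8.000: state=(0.029, 0.012, 0.959)
t=8.500: state=(0.028, 0.009, 0.963)
t=8.680: state=(0.028, 0.008, 0.964)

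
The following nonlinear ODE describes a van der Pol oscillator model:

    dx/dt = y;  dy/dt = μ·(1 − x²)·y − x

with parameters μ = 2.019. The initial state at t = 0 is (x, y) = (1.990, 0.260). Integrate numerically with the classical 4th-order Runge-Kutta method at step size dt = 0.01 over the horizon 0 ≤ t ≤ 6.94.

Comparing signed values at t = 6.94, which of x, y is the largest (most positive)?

t=0.000: state=(1.990, 0.260)
step 1 (dt=0.01): k1=(0.260, -3.544), k2=(0.242, -3.442), k3=(0.243, -3.445), k4=(0.226, -3.345); state += dt/6·(k1+2k2+2k3+k4)
t=0.010: state=(1.992, 0.226)
t=0.020: state=(1.995, 0.193)
t=0.030: state=(1.996, 0.162)
continuing one RK4 step at a time; state shown every 25 steps (Δt=0.25):
t=0.250: state=(1.984, -0.200)
t=0.500: state=(1.917, -0.311)
t=0.750: state=(1.833, -0.355)
t=1.000: state=(1.740, -0.390)
t=1.250: state=(1.638, -0.430)
t=1.500: state=(1.524, -0.481)
t=1.750: state=(1.396, -0.552)
t=2.000: state=(1.245, -0.657)
t=2.250: state=(1.062, -0.822)
t=2.500: state=(0.824, -1.110)
t=2.750: state=(0.486, -1.661)
t=3.000: state=(-0.050, -2.724)
t=3.250: state=(-0.893, -3.836)
t=3.500: state=(-1.716, -2.242)
t=3.750: state=(-2.002, -0.342)
t=4.000: state=(-2.006, 0.184)
t=4.250: state=(-1.942, 0.303)
t=4.500: state=(-1.860, 0.347)
t=4.750: state=(-1.769, 0.380)
t=5.000: state=(-1.670, 0.417)
t=5.250: state=(-1.560, 0.464)
t=5.500: state=(-1.437, 0.528)
t=5.750: state=(-1.294, 0.620)
t=6.000: state=(-1.122, 0.763)
t=6.250: state=(-0.904, 1.004)
t=6.500: state=(-0.603, 1.453)
t=6.750: state=(-0.142, 2.336)
t=6.940: state=(0.397, 3.359)
compare at T: x=0.397, y=3.359

largest component: y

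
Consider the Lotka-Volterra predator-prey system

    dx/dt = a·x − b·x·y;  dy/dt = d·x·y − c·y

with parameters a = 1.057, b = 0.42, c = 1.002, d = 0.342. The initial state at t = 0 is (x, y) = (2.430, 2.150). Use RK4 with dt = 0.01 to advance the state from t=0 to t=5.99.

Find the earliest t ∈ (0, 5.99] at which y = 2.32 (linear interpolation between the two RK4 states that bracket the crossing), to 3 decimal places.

t = 2.130

t=0.000: state=(2.430, 2.150)
step 1 (dt=0.01): k1=(0.374, -0.368), k2=(0.376, -0.366), k3=(0.376, -0.366), k4=(0.379, -0.364); state += dt/6·(k1+2k2+2k3+k4)
t=0.010: state=(2.434, 2.146)
t=0.020: state=(2.438, 2.143)
t=0.030: state=(2.441, 2.139)
continuing one RK4 step at a time; state shown every 20 steps (Δt=0.2):
t=0.200: state=(2.513, 2.083)
t=0.400: state=(2.612, 2.032)
t=0.600: state=(2.725, 1.996)
t=0.800: state=(2.850, 1.976)
t=1.000: state=(2.983, 1.974)
t=1.200: state=(3.120, 1.991)
t=1.400: state=(3.257, 2.026)
t=1.600: state=(3.386, 2.082)
t=1.800: state=(3.502, 2.156)
t=2.000: state=(3.596, 2.250)
t=2.130: state=(3.642, 2.320)
next step: t=2.140: state=(3.645, 2.326) — y has crossed 2.32
linear interpolation between t=2.130 (2.31997) and t=2.140 (2.32564) → t≈2.130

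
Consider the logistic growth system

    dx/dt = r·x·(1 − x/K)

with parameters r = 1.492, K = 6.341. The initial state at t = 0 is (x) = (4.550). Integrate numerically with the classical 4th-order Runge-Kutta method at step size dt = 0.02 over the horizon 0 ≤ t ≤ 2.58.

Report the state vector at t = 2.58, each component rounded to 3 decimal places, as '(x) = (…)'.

t=0.000: state=(4.550)
step 1 (dt=0.02): k1=(1.917), k2=(1.905), k3=(1.905), k4=(1.892); state += dt/6·(k1+2k2+2k3+k4)
t=0.020: state=(4.588)
t=0.040: state=(4.626)
t=0.060: state=(4.663)
continuing one RK4 step at a time; state shown every 5 steps (Δt=0.1):
t=0.100: state=(4.735)
t=0.200: state=(4.908)
t=0.300: state=(5.066)
t=0.400: state=(5.212)
t=0.500: state=(5.343)
t=0.600: state=(5.463)
t=0.700: state=(5.570)
t=0.800: state=(5.665)
t=0.900: state=(5.750)
t=1.000: state=(5.825)
t=1.100: state=(5.892)
t=1.200: state=(5.950)
t=1.300: state=(6.001)
t=1.400: state=(6.046)
t=1.500: state=(6.085)
t=1.600: state=(6.120)
t=1.700: state=(6.149)
t=1.800: state=(6.175)
t=1.900: state=(6.198)
t=2.000: state=(6.217)
t=2.100: state=(6.234)
t=2.200: state=(6.249)
t=2.300: state=(6.261)
t=2.400: state=(6.272)
t=2.500: state=(6.282)
t=2.580: state=(6.288)

(x) = (6.288)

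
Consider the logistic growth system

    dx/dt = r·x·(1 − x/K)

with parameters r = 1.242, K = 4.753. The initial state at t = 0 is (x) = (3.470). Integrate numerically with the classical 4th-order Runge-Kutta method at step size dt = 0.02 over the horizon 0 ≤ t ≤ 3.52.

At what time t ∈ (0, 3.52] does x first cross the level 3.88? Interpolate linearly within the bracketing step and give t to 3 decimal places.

t=0.000: state=(3.470)
step 1 (dt=0.02): k1=(1.163), k2=(1.157), k3=(1.157), k4=(1.150); state += dt/6·(k1+2k2+2k3+k4)
t=0.020: state=(3.493)
t=0.040: state=(3.516)
t=0.060: state=(3.539)
continuing one RK4 step at a time; state shown every 10 steps (Δt=0.2):
t=0.200: state=(3.689)
t=0.380: state=(3.862)
next step: t=0.400: state=(3.880) — x has crossed 3.88
linear interpolation between t=0.380 (3.86223) and t=0.400 (3.88007) → t≈0.400

t = 0.400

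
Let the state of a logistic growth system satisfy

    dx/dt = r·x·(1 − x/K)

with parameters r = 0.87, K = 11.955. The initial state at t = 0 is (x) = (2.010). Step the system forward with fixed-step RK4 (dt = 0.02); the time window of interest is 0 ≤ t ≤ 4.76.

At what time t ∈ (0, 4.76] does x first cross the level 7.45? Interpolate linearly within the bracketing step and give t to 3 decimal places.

t = 2.416

t=0.000: state=(2.010)
step 1 (dt=0.02): k1=(1.455), k2=(1.463), k3=(1.463), k4=(1.472); state += dt/6·(k1+2k2+2k3+k4)
t=0.020: state=(2.039)
t=0.040: state=(2.069)
t=0.060: state=(2.099)
continuing one RK4 step at a time; state shown every 10 steps (Δt=0.2):
t=0.200: state=(2.318)
t=0.400: state=(2.660)
t=0.600: state=(3.038)
t=0.800: state=(3.448)
t=1.000: state=(3.890)
t=1.200: state=(4.360)
t=1.400: state=(4.853)
t=1.600: state=(5.361)
t=1.800: state=(5.879)
t=2.000: state=(6.398)
t=2.200: state=(6.911)
t=2.400: state=(7.411)
next step: t=2.420: state=(7.460) — x has crossed 7.45
linear interpolation between t=2.400 (7.41074) and t=2.420 (7.45965) → t≈2.416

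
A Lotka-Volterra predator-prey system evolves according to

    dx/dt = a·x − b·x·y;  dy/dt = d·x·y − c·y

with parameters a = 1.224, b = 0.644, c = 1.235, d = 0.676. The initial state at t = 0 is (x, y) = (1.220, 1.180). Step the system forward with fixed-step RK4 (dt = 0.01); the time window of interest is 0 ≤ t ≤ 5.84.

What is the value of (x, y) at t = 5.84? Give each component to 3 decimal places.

t=0.000: state=(1.220, 1.180)
step 1 (dt=0.01): k1=(0.566, -0.484), k2=(0.569, -0.481), k3=(0.569, -0.481), k4=(0.573, -0.478); state += dt/6·(k1+2k2+2k3+k4)
t=0.010: state=(1.226, 1.175)
t=0.020: state=(1.231, 1.170)
t=0.030: state=(1.237, 1.166)
continuing one RK4 step at a time; state shown every 20 steps (Δt=0.2):
t=0.200: state=(1.346, 1.096)
t=0.400: state=(1.499, 1.037)
t=0.600: state=(1.680, 1.004)
t=0.800: state=(1.887, 0.998)
t=1.000: state=(2.117, 1.022)
t=1.200: state=(2.362, 1.080)
t=1.400: state=(2.610, 1.181)
t=1.600: state=(2.837, 1.334)
t=1.800: state=(3.012, 1.548)
t=2.000: state=(3.098, 1.830)
t=2.200: state=(3.059, 2.171)
t=2.400: state=(2.886, 2.539)
t=2.600: state=(2.599, 2.876)
t=2.800: state=(2.254, 3.120)
t=3.000: state=(1.910, 3.228)
t=3.200: state=(1.611, 3.197)
t=3.400: state=(1.374, 3.053)
t=3.600: state=(1.201, 2.837)
t=3.800: state=(1.081, 2.584)
t=4.000: state=(1.007, 2.324)
t=4.200: state=(0.969, 2.074)
t=4.400: state=(0.962, 1.845)
t=4.600: state=(0.982, 1.643)
t=4.800: state=(1.027, 1.470)
t=5.000: state=(1.096, 1.325)
t=5.200: state=(1.190, 1.208)
t=5.400: state=(1.309, 1.117)
t=5.600: state=(1.454, 1.051)
t=5.800: state=(1.627, 1.011)
t=5.840: state=(1.665, 1.006)

(x, y) = (1.665, 1.006)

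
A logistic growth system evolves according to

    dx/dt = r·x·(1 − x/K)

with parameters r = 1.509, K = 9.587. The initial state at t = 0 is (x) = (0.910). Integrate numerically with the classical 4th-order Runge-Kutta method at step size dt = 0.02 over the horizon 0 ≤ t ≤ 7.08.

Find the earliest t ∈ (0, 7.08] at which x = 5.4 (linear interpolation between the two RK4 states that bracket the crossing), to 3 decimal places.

t=0.000: state=(0.910)
step 1 (dt=0.02): k1=(1.243), k2=(1.258), k3=(1.258), k4=(1.274); state += dt/6·(k1+2k2+2k3+k4)
t=0.020: state=(0.935)
t=0.040: state=(0.961)
t=0.060: state=(0.987)
continuing one RK4 step at a time; state shown every 25 steps (Δt=0.5):
t=0.500: state=(1.748)
t=1.000: state=(3.084)
t=1.500: state=(4.814)
t=1.660: state=(5.389)
next step: t=1.680: state=(5.461) — x has crossed 5.4
linear interpolation between t=1.660 (5.38948) and t=1.680 (5.46055) → t≈1.663

t = 1.663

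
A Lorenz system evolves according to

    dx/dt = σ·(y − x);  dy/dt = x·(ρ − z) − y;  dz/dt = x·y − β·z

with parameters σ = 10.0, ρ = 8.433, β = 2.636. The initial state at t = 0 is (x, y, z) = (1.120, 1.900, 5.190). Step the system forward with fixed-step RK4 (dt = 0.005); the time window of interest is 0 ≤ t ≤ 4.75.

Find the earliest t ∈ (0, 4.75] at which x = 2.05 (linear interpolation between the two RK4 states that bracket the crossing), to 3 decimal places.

t=0.000: state=(1.120, 1.900, 5.190)
step 1 (dt=0.005): k1=(7.800, 1.732, -11.553), k2=(7.648, 1.824, -11.435), k3=(7.654, 1.822, -11.436), k4=(7.508, 1.913, -11.319); state += dt/6·(k1+2k2+2k3+k4)
t=0.005: state=(1.158, 1.909, 5.133)
t=0.010: state=(1.195, 1.919, 5.077)
t=0.015: state=(1.231, 1.930, 5.022)
t=0.160: state=(2.039, 2.590, 3.882)
next step: t=0.165: state=(2.066, 2.624, 3.857) — x has crossed 2.05
linear interpolation between t=0.160 (2.03868) and t=0.165 (2.06641) → t≈0.162

t = 0.162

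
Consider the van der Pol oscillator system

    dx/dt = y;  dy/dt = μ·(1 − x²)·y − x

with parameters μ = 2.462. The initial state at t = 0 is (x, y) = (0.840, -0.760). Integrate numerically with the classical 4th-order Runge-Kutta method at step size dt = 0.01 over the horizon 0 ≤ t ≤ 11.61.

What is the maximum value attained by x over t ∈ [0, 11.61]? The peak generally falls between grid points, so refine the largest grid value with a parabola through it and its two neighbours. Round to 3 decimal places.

t=0.000: state=(0.840, -0.760)
step 1 (dt=0.01): k1=(-0.760, -1.391), k2=(-0.767, -1.404), k3=(-0.767, -1.404), k4=(-0.774, -1.418); state += dt/6·(k1+2k2+2k3+k4)
t=0.010: state=(0.832, -0.774)
t=0.020: state=(0.825, -0.788)
t=0.030: state=(0.817, -0.803)
continuing one RK4 step at a time; state shown every 50 steps (Δt=0.5):
t=0.500: state=(0.187, -2.171)
t=1.000: state=(-1.529, -3.155)
t=1.500: state=(-1.983, 0.137)
t=2.000: state=(-1.861, 0.291)
t=2.500: state=(-1.704, 0.340)
t=3.000: state=(-1.517, 0.413)
t=3.500: state=(-1.280, 0.554)
t=4.000: state=(-0.929, 0.915)
t=4.500: state=(-0.201, 2.368)
t=5.000: state=(1.617, 3.041)
t=5.500: state=(2.011, -0.161)
t=6.000: state=(1.887, -0.286)
t=6.500: state=(1.734, -0.330)
t=7.000: state=(1.553, -0.397)
t=7.500: state=(1.328, -0.520)
t=8.000: state=(1.006, -0.817)
t=8.500: state=(0.390, -1.917)
t=9.000: state=(-1.298, -4.062)
t=9.500: state=(-2.021, 0.060)
t=10.000: state=(-1.912, 0.277)
t=10.500: state=(-1.763, 0.321)
t=11.000: state=(-1.588, 0.382)
t=11.500: state=(-1.373, 0.491)
t=11.610: state=(-1.317, 0.528)
largest grid value and its neighbours: x(5.370)=2.02217, x(5.380)=2.02222, x(5.390)=2.02207
parabola through these three points peaks at t≈5.377 with x≈2.02223

max x = 2.022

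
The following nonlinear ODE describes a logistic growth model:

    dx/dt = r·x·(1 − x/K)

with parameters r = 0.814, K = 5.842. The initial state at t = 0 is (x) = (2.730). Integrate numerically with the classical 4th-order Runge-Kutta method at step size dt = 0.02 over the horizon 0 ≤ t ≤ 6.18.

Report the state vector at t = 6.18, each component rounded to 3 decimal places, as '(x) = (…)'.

(x) = (5.799)

t=0.000: state=(2.730)
step 1 (dt=0.02): k1=(1.184), k2=(1.184), k3=(1.184), k4=(1.185); state += dt/6·(k1+2k2+2k3+k4)
t=0.020: state=(2.754)
t=0.040: state=(2.777)
t=0.060: state=(2.801)
continuing one RK4 step at a time; state shown every 10 steps (Δt=0.2):
t=0.200: state=(2.967)
t=0.400: state=(3.204)
t=0.600: state=(3.438)
t=0.800: state=(3.664)
t=1.000: state=(3.882)
t=1.200: state=(4.088)
t=1.400: state=(4.281)
t=1.600: state=(4.460)
t=1.800: state=(4.624)
t=2.000: state=(4.774)
t=2.200: state=(4.909)
t=2.400: state=(5.029)
t=2.600: state=(5.137)
t=2.800: state=(5.232)
t=3.000: state=(5.315)
t=3.200: state=(5.388)
t=3.400: state=(5.452)
t=3.600: state=(5.507)
t=3.800: state=(5.555)
t=4.000: state=(5.596)
t=4.200: state=(5.632)
t=4.400: state=(5.662)
t=4.600: state=(5.689)
t=4.800: state=(5.711)
t=5.000: state=(5.730)
t=5.200: state=(5.747)
t=5.400: state=(5.761)
t=5.600: state=(5.773)
t=5.800: state=(5.783)
t=6.000: state=(5.792)
t=6.180: state=(5.799)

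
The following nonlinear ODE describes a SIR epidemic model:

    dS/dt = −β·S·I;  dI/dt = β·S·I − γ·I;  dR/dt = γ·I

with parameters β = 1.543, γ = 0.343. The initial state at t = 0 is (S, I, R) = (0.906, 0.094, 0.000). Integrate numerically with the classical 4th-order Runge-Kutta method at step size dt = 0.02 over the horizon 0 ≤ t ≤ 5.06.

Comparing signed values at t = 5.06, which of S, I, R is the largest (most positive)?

largest component: R

t=0.000: state=(0.906, 0.094, 0.000)
step 1 (dt=0.02): k1=(-0.131, 0.099, 0.032), k2=(-0.133, 0.100, 0.033), k3=(-0.133, 0.100, 0.033), k4=(-0.134, 0.101, 0.033); state += dt/6·(k1+2k2+2k3+k4)
t=0.020: state=(0.903, 0.096, 0.001)
t=0.040: state=(0.901, 0.098, 0.001)
t=0.060: state=(0.898, 0.100, 0.002)
continuing one RK4 step at a time; state shown every 10 steps (Δt=0.2):
t=0.200: state=(0.877, 0.116, 0.007)
t=0.400: state=(0.843, 0.141, 0.016)
t=0.600: state=(0.804, 0.169, 0.027)
t=0.800: state=(0.759, 0.201, 0.039)
t=1.000: state=(0.710, 0.236, 0.054)
t=1.200: state=(0.656, 0.272, 0.072)
t=1.400: state=(0.600, 0.308, 0.092)
t=1.600: state=(0.543, 0.343, 0.114)
t=1.800: state=(0.486, 0.376, 0.139)
t=2.000: state=(0.430, 0.404, 0.165)
t=2.200: state=(0.379, 0.427, 0.194)
t=2.400: state=(0.331, 0.445, 0.224)
t=2.600: state=(0.288, 0.457, 0.255)
t=2.800: state=(0.250, 0.464, 0.287)
t=3.000: state=(0.216, 0.465, 0.318)
t=3.200: state=(0.187, 0.462, 0.350)
t=3.400: state=(0.163, 0.456, 0.382)
t=3.600: state=(0.142, 0.446, 0.413)
t=3.800: state=(0.124, 0.434, 0.443)
t=4.000: state=(0.108, 0.420, 0.472)
t=4.200: state=(0.095, 0.404, 0.500)
t=4.400: state=(0.084, 0.388, 0.528)
t=4.600: state=(0.075, 0.371, 0.554)
t=4.800: state=(0.067, 0.354, 0.579)
t=5.000: state=(0.060, 0.337, 0.602)
t=5.060: state=(0.058, 0.332, 0.609)
compare at T: S=0.058, I=0.332, R=0.609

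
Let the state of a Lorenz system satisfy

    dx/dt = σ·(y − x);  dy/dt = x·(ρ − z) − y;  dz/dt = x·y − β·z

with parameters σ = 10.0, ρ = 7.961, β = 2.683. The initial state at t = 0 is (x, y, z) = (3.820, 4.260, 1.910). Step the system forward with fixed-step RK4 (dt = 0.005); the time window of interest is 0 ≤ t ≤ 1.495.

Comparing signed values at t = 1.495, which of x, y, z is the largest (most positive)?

largest component: z

t=0.000: state=(3.820, 4.260, 1.910)
step 1 (dt=0.005): k1=(4.400, 18.855, 11.149), k2=(4.761, 18.767, 11.301), k3=(4.750, 18.772, 11.303), k4=(5.101, 18.687, 11.459); state += dt/6·(k1+2k2+2k3+k4)
t=0.005: state=(3.844, 4.354, 1.967)
t=0.010: state=(3.871, 4.447, 2.025)
t=0.015: state=(3.901, 4.539, 2.084)
continuing one RK4 step at a time; state shown every 10 steps (Δt=0.05):
t=0.050: state=(4.189, 5.167, 2.554)
t=0.100: state=(4.754, 6.000, 3.405)
t=0.150: state=(5.400, 6.702, 4.495)
t=0.200: state=(6.020, 7.159, 5.796)
t=0.250: state=(6.502, 7.254, 7.198)
t=0.300: state=(6.742, 6.927, 8.509)
t=0.350: state=(6.676, 6.231, 9.520)
t=0.400: state=(6.312, 5.329, 10.087)
t=0.450: state=(5.729, 4.418, 10.193)
t=0.500: state=(5.042, 3.644, 9.924)
t=0.550: state=(4.363, 3.071, 9.412)
t=0.600: state=(3.769, 2.695, 8.774)
t=0.650: state=(3.296, 2.482, 8.096)
t=0.700: state=(2.953, 2.390, 7.433)
t=0.750: state=(2.729, 2.390, 6.815)
t=0.800: state=(2.608, 2.459, 6.261)
t=0.850: state=(2.574, 2.584, 5.779)
t=0.900: state=(2.614, 2.760, 5.377)
t=0.950: state=(2.718, 2.983, 5.060)
t=1.000: state=(2.877, 3.249, 4.832)
t=1.050: state=(3.088, 3.557, 4.701)
t=1.100: state=(3.344, 3.898, 4.672)
t=1.150: state=(3.639, 4.262, 4.753)
t=1.200: state=(3.963, 4.632, 4.949)
t=1.250: state=(4.302, 4.983, 5.260)
t=1.300: state=(4.637, 5.285, 5.677)
t=1.350: state=(4.941, 5.503, 6.177)
t=1.400: state=(5.189, 5.608, 6.723)
t=1.450: state=(5.352, 5.581, 7.264)
t=1.495: state=(5.412, 5.448, 7.700)
compare at T: x=5.412, y=5.448, z=7.700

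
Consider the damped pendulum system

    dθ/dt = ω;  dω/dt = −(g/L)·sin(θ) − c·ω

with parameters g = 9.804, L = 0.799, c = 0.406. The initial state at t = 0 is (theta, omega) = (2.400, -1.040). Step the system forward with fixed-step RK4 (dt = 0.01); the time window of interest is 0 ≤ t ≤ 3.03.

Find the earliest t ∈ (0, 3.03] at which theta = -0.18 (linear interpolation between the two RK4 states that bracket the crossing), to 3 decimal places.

t = 0.654

t=0.000: state=(2.400, -1.040)
step 1 (dt=0.01): k1=(-1.040, -7.866), k2=(-1.079, -7.897), k3=(-1.079, -7.899), k4=(-1.119, -7.931); state += dt/6·(k1+2k2+2k3+k4)
t=0.010: state=(2.389, -1.119)
t=0.020: state=(2.378, -1.199)
t=0.030: state=(2.365, -1.279)
continuing one RK4 step at a time; state shown every 10 steps (Δt=0.1):
t=0.100: state=(2.255, -1.867)
t=0.200: state=(2.023, -2.799)
t=0.300: state=(1.692, -3.833)
t=0.400: state=(1.256, -4.869)
t=0.500: state=(0.726, -5.673)
t=0.600: state=(0.140, -5.944)
t=0.650: state=(-0.155, -5.820)
next step: t=0.660: state=(-0.213, -5.774) — theta has crossed -0.18
linear interpolation between t=0.650 (-0.15519) and t=0.660 (-0.21316) → t≈0.654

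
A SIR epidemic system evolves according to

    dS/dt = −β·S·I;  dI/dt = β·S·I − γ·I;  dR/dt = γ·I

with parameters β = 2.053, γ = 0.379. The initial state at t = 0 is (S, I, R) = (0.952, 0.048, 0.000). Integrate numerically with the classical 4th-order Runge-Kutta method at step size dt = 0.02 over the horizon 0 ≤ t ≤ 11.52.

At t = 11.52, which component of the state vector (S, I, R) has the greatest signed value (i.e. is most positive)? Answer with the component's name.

t=0.000: state=(0.952, 0.048, 0.000)
step 1 (dt=0.02): k1=(-0.094, 0.076, 0.018), k2=(-0.095, 0.077, 0.018), k3=(-0.095, 0.077, 0.018), k4=(-0.097, 0.078, 0.019); state += dt/6·(k1+2k2+2k3+k4)
t=0.020: state=(0.950, 0.050, 0.000)
t=0.040: state=(0.948, 0.051, 0.001)
t=0.060: state=(0.946, 0.053, 0.001)
continuing one RK4 step at a time; state shown every 25 steps (Δt=0.5):
t=0.500: state=(0.884, 0.102, 0.014)
t=1.000: state=(0.761, 0.198, 0.041)
t=1.500: state=(0.582, 0.327, 0.091)
t=2.000: state=(0.390, 0.445, 0.165)
t=2.500: state=(0.238, 0.506, 0.256)
t=3.000: state=(0.141, 0.506, 0.353)
t=3.500: state=(0.085, 0.469, 0.446)
t=4.000: state=(0.054, 0.416, 0.530)
t=4.500: state=(0.036, 0.361, 0.603)
t=5.000: state=(0.026, 0.308, 0.666)
t=5.500: state=(0.019, 0.261, 0.720)
t=6.000: state=(0.015, 0.219, 0.766)
t=6.500: state=(0.012, 0.184, 0.804)
t=7.000: state=(0.010, 0.154, 0.836)
t=7.500: state=(0.009, 0.129, 0.862)
t=8.000: state=(0.008, 0.107, 0.885)
t=8.500: state=(0.007, 0.090, 0.903)
t=9.000: state=(0.007, 0.075, 0.919)
t=9.500: state=(0.006, 0.062, 0.932)
t=10.000: state=(0.006, 0.052, 0.943)
t=10.500: state=(0.005, 0.043, 0.951)
t=11.000: state=(0.005, 0.036, 0.959)
t=11.500: state=(0.005, 0.030, 0.965)
t=11.520: state=(0.005, 0.030, 0.965)
compare at T: S=0.005, I=0.030, R=0.965

largest component: R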